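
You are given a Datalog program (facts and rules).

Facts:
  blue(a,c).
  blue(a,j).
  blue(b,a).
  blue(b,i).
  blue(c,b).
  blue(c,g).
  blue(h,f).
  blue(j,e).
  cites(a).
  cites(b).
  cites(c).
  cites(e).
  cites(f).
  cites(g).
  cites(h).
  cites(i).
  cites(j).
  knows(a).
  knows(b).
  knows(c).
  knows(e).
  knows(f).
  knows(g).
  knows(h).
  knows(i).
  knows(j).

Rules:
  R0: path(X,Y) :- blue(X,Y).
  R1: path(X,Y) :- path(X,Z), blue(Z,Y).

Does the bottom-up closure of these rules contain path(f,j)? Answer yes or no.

no

round 1: derive path(a,c) via R0 from blue(a,c)
round 1: derive path(a,j) via R0 from blue(a,j)
round 1: derive path(b,a) via R0 from blue(b,a)
round 1: derive path(b,i) via R0 from blue(b,i)
round 1: derive path(c,b) via R0 from blue(c,b)
round 1: derive path(c,g) via R0 from blue(c,g)
round 1: derive path(h,f) via R0 from blue(h,f)
round 1: derive path(j,e) via R0 from blue(j,e)
round 2: derive path(a,b) via R1 from path(a,c), blue(c,b)
round 2: derive path(a,e) via R1 from path(a,j), blue(j,e)
round 2: derive path(a,g) via R1 from path(a,c), blue(c,g)
round 2: derive path(b,c) via R1 from path(b,a), blue(a,c)
round 2: derive path(b,j) via R1 from path(b,a), blue(a,j)
round 2: derive path(c,a) via R1 from path(c,b), blue(b,a)
round 2: derive path(c,i) via R1 from path(c,b), blue(b,i)
round 3: derive path(a,a) via R1 from path(a,b), blue(b,a)
round 3: derive path(a,i) via R1 from path(a,b), blue(b,i)
round 3: derive path(b,b) via R1 from path(b,c), blue(c,b)
round 3: derive path(b,e) via R1 from path(b,j), blue(j,e)
round 3: derive path(b,g) via R1 from path(b,c), blue(c,g)
round 3: derive path(c,c) via R1 from path(c,a), blue(a,c)
round 3: derive path(c,j) via R1 from path(c,a), blue(a,j)
round 4: derive path(c,e) via R1 from path(c,j), blue(j,e)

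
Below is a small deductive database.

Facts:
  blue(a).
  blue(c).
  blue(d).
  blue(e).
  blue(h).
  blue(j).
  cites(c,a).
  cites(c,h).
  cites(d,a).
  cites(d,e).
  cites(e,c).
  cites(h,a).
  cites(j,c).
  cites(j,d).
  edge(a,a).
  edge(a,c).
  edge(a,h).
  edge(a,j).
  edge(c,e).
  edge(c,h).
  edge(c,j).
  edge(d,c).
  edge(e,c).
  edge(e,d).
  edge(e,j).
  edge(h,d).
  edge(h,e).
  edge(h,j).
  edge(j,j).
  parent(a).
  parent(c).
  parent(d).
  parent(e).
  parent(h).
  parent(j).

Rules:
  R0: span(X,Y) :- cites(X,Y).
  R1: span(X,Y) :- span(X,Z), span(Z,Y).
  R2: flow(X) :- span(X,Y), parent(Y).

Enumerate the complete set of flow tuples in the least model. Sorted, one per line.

round 1: derive span(c,a) via R0 from cites(c,a)
round 1: derive span(c,h) via R0 from cites(c,h)
round 1: derive span(d,a) via R0 from cites(d,a)
round 1: derive span(d,e) via R0 from cites(d,e)
round 1: derive span(e,c) via R0 from cites(e,c)
round 1: derive span(h,a) via R0 from cites(h,a)
round 1: derive span(j,c) via R0 from cites(j,c)
round 1: derive span(j,d) via R0 from cites(j,d)
round 2: derive span(d,c) via R1 from span(d,e), span(e,c)
round 2: derive span(e,a) via R1 from span(e,c), span(c,a)
round 2: derive span(e,h) via R1 from span(e,c), span(c,h)
round 2: derive span(j,a) via R1 from span(j,c), span(c,a)
round 2: derive span(j,e) via R1 from span(j,d), span(d,e)
round 2: derive span(j,h) via R1 from span(j,c), span(c,h)
round 2: derive flow(c) via R2 from span(c,a), parent(a)
round 2: derive flow(d) via R2 from span(d,a), parent(a)
round 2: derive flow(e) via R2 from span(e,c), parent(c)
round 2: derive flow(h) via R2 from span(h,a), parent(a)
round 2: derive flow(j) via R2 from span(j,c), parent(c)
round 3: derive span(d,h) via R1 from span(d,c), span(c,h)

flow(c)
flow(d)
flow(e)
flow(h)
flow(j)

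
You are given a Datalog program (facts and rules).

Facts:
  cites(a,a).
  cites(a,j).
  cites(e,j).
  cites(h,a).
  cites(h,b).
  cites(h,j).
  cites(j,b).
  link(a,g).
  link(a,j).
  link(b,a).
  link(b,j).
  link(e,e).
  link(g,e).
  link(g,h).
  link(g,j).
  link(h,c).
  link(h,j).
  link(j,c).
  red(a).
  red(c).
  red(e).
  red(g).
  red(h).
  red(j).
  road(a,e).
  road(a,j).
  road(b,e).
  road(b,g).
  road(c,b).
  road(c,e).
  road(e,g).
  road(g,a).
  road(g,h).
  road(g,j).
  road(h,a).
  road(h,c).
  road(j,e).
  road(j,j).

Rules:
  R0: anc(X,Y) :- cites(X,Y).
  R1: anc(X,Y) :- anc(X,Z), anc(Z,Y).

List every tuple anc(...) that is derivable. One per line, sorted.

anc(a,a)
anc(a,b)
anc(a,j)
anc(e,b)
anc(e,j)
anc(h,a)
anc(h,b)
anc(h,j)
anc(j,b)

round 1: derive anc(a,a) via R0 from cites(a,a)
round 1: derive anc(a,j) via R0 from cites(a,j)
round 1: derive anc(e,j) via R0 from cites(e,j)
round 1: derive anc(h,a) via R0 from cites(h,a)
round 1: derive anc(h,b) via R0 from cites(h,b)
round 1: derive anc(h,j) via R0 from cites(h,j)
round 1: derive anc(j,b) via R0 from cites(j,b)
round 2: derive anc(a,b) via R1 from anc(a,j), anc(j,b)
round 2: derive anc(e,b) via R1 from anc(e,j), anc(j,b)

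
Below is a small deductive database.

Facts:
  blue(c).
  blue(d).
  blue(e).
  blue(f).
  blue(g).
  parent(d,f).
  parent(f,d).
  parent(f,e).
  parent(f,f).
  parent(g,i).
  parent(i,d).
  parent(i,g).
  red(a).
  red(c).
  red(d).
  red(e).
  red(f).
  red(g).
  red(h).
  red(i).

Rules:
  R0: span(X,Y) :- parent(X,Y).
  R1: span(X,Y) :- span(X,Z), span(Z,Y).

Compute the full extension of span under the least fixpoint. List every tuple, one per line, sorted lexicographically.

round 1: derive span(d,f) via R0 from parent(d,f)
round 1: derive span(f,d) via R0 from parent(f,d)
round 1: derive span(f,e) via R0 from parent(f,e)
round 1: derive span(f,f) via R0 from parent(f,f)
round 1: derive span(g,i) via R0 from parent(g,i)
round 1: derive span(i,d) via R0 from parent(i,d)
round 1: derive span(i,g) via R0 from parent(i,g)
round 2: derive span(d,d) via R1 from span(d,f), span(f,d)
round 2: derive span(d,e) via R1 from span(d,f), span(f,e)
round 2: derive span(g,d) via R1 from span(g,i), span(i,d)
round 2: derive span(g,g) via R1 from span(g,i), span(i,g)
round 2: derive span(i,f) via R1 from span(i,d), span(d,f)
round 2: derive span(i,i) via R1 from span(i,g), span(g,i)
round 3: derive span(g,e) via R1 from span(g,d), span(d,e)
round 3: derive span(g,f) via R1 from span(g,d), span(d,f)
round 3: derive span(i,e) via R1 from span(i,d), span(d,e)

span(d,d)
span(d,e)
span(d,f)
span(f,d)
span(f,e)
span(f,f)
span(g,d)
span(g,e)
span(g,f)
span(g,g)
span(g,i)
span(i,d)
span(i,e)
span(i,f)
span(i,g)
span(i,i)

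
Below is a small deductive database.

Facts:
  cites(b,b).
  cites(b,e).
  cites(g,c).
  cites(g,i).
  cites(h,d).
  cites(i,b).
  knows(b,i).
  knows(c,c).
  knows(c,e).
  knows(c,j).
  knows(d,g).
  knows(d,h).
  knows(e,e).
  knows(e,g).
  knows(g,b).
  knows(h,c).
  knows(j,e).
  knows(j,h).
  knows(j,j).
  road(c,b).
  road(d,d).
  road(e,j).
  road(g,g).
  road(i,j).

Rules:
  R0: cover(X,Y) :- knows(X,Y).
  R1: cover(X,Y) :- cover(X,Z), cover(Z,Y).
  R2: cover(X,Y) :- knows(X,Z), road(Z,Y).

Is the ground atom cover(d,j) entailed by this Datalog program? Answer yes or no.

round 1: derive cover(b,i) via R0 from knows(b,i)
round 1: derive cover(c,c) via R0 from knows(c,c)
round 1: derive cover(c,e) via R0 from knows(c,e)
round 1: derive cover(c,j) via R0 from knows(c,j)
round 1: derive cover(d,g) via R0 from knows(d,g)
round 1: derive cover(d,h) via R0 from knows(d,h)
round 1: derive cover(e,e) via R0 from knows(e,e)
round 1: derive cover(e,g) via R0 from knows(e,g)
round 1: derive cover(g,b) via R0 from knows(g,b)
round 1: derive cover(h,c) via R0 from knows(h,c)
round 1: derive cover(j,e) via R0 from knows(j,e)
round 1: derive cover(j,h) via R0 from knows(j,h)
round 1: derive cover(j,j) via R0 from knows(j,j)
round 1: derive cover(b,j) via R2 from knows(b,i), road(i,j)
round 1: derive cover(c,b) via R2 from knows(c,c), road(c,b)
round 1: derive cover(e,j) via R2 from knows(e,e), road(e,j)
round 1: derive cover(h,b) via R2 from knows(h,c), road(c,b)
round 2: derive cover(b,e) via R1 from cover(b,j), cover(j,e)
round 2: derive cover(b,h) via R1 from cover(b,j), cover(j,h)
round 2: derive cover(c,g) via R1 from cover(c,e), cover(e,g)
round 2: derive cover(c,h) via R1 from cover(c,j), cover(j,h)
round 2: derive cover(c,i) via R1 from cover(c,b), cover(b,i)
round 2: derive cover(d,b) via R1 from cover(d,g), cover(g,b)
round 2: derive cover(d,c) via R1 from cover(d,h), cover(h,c)
round 2: derive cover(e,b) via R1 from cover(e,g), cover(g,b)
round 2: derive cover(e,h) via R1 from cover(e,j), cover(j,h)
round 2: derive cover(g,i) via R1 from cover(g,b), cover(b,i)
round 2: derive cover(g,j) via R1 from cover(g,b), cover(b,j)
round 2: derive cover(h,e) via R1 from cover(h,c), cover(c,e)
round 2: derive cover(h,i) via R1 from cover(h,b), cover(b,i)
round 2: derive cover(h,j) via R1 from cover(h,b), cover(b,j)
round 2: derive cover(j,b) via R1 from cover(j,h), cover(h,b)
round 2: derive cover(j,c) via R1 from cover(j,h), cover(h,c)
round 2: derive cover(j,g) via R1 from cover(j,e), cover(e,g)
round 3: derive cover(b,b) via R1 from cover(b,e), cover(e,b)
round 3: derive cover(b,c) via R1 from cover(b,h), cover(h,c)
round 3: derive cover(b,g) via R1 from cover(b,e), cover(e,g)
round 3: derive cover(d,e) via R1 from cover(d,b), cover(b,e)
round 3: derive cover(d,i) via R1 from cover(d,b), cover(b,i)
round 3: derive cover(d,j) via R1 from cover(d,b), cover(b,j)
round 3: derive cover(e,c) via R1 from cover(e,h), cover(h,c)
round 3: derive cover(e,i) via R1 from cover(e,b), cover(b,i)
round 3: derive cover(g,c) via R1 from cover(g,j), cover(j,c)
round 3: derive cover(g,e) via R1 from cover(g,b), cover(b,e)
round 3: derive cover(g,g) via R1 from cover(g,j), cover(j,g)
round 3: derive cover(g,h) via R1 from cover(g,b), cover(b,h)
round 3: derive cover(h,g) via R1 from cover(h,c), cover(c,g)
round 3: derive cover(h,h) via R1 from cover(h,b), cover(b,h)
round 3: derive cover(j,i) via R1 from cover(j,b), cover(b,i)

yes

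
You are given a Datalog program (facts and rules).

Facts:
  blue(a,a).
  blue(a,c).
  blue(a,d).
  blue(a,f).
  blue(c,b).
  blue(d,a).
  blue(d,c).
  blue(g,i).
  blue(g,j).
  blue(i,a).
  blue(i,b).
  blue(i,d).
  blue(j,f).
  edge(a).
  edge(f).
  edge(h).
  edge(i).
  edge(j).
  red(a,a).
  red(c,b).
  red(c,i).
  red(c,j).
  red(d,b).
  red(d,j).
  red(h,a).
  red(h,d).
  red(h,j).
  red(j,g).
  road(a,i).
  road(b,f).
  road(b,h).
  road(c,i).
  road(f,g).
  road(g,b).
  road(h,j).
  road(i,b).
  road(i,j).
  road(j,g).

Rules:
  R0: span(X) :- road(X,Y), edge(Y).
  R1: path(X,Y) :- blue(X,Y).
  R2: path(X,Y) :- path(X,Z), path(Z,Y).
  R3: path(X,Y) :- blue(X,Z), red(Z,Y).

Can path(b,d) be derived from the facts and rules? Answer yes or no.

no

round 1: derive path(a,a) via R1 from blue(a,a)
round 1: derive path(a,c) via R1 from blue(a,c)
round 1: derive path(a,d) via R1 from blue(a,d)
round 1: derive path(a,f) via R1 from blue(a,f)
round 1: derive path(c,b) via R1 from blue(c,b)
round 1: derive path(d,a) via R1 from blue(d,a)
round 1: derive path(d,c) via R1 from blue(d,c)
round 1: derive path(g,i) via R1 from blue(g,i)
round 1: derive path(g,j) via R1 from blue(g,j)
round 1: derive path(i,a) via R1 from blue(i,a)
round 1: derive path(i,b) via R1 from blue(i,b)
round 1: derive path(i,d) via R1 from blue(i,d)
round 1: derive path(j,f) via R1 from blue(j,f)
round 1: derive path(a,b) via R3 from blue(a,c), red(c,b)
round 1: derive path(a,i) via R3 from blue(a,c), red(c,i)
round 1: derive path(a,j) via R3 from blue(a,c), red(c,j)
round 1: derive path(d,b) via R3 from blue(d,c), red(c,b)
round 1: derive path(d,i) via R3 from blue(d,c), red(c,i)
round 1: derive path(d,j) via R3 from blue(d,c), red(c,j)
round 1: derive path(g,g) via R3 from blue(g,j), red(j,g)
round 1: derive path(i,j) via R3 from blue(i,d), red(d,j)
round 2: derive path(d,d) via R2 from path(d,a), path(a,d)
round 2: derive path(d,f) via R2 from path(d,a), path(a,f)
round 2: derive path(g,a) via R2 from path(g,i), path(i,a)
round 2: derive path(g,b) via R2 from path(g,i), path(i,b)
round 2: derive path(g,d) via R2 from path(g,i), path(i,d)
round 2: derive path(g,f) via R2 from path(g,j), path(j,f)
round 2: derive path(i,c) via R2 from path(i,a), path(a,c)
round 2: derive path(i,f) via R2 from path(i,a), path(a,f)
round 2: derive path(i,i) via R2 from path(i,a), path(a,i)
round 3: derive path(g,c) via R2 from path(g,a), path(a,c)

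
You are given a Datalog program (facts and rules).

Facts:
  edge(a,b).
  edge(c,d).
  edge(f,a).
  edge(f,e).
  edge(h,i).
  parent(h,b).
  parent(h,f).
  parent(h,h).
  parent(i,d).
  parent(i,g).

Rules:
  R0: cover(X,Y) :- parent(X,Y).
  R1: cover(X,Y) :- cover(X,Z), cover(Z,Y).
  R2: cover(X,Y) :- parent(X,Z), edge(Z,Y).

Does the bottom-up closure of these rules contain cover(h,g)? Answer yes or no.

yes

round 1: derive cover(h,b) via R0 from parent(h,b)
round 1: derive cover(h,f) via R0 from parent(h,f)
round 1: derive cover(h,h) via R0 from parent(h,h)
round 1: derive cover(i,d) via R0 from parent(i,d)
round 1: derive cover(i,g) via R0 from parent(i,g)
round 1: derive cover(h,a) via R2 from parent(h,f), edge(f,a)
round 1: derive cover(h,e) via R2 from parent(h,f), edge(f,e)
round 1: derive cover(h,i) via R2 from parent(h,h), edge(h,i)
round 2: derive cover(h,d) via R1 from cover(h,i), cover(i,d)
round 2: derive cover(h,g) via R1 from cover(h,i), cover(i,g)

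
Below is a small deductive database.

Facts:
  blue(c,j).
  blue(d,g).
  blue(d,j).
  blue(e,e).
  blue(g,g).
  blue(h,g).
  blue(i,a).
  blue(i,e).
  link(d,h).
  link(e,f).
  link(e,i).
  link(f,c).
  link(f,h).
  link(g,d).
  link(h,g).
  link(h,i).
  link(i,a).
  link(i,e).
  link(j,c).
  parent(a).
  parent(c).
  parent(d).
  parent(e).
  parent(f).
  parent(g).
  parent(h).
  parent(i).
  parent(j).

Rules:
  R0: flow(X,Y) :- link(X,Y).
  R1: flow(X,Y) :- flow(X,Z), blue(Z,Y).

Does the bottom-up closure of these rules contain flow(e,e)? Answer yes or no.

yes

round 1: derive flow(d,h) via R0 from link(d,h)
round 1: derive flow(e,f) via R0 from link(e,f)
round 1: derive flow(e,i) via R0 from link(e,i)
round 1: derive flow(f,c) via R0 from link(f,c)
round 1: derive flow(f,h) via R0 from link(f,h)
round 1: derive flow(g,d) via R0 from link(g,d)
round 1: derive flow(h,g) via R0 from link(h,g)
round 1: derive flow(h,i) via R0 from link(h,i)
round 1: derive flow(i,a) via R0 from link(i,a)
round 1: derive flow(i,e) via R0 from link(i,e)
round 1: derive flow(j,c) via R0 from link(j,c)
round 2: derive flow(d,g) via R1 from flow(d,h), blue(h,g)
round 2: derive flow(e,a) via R1 from flow(e,i), blue(i,a)
round 2: derive flow(e,e) via R1 from flow(e,i), blue(i,e)
round 2: derive flow(f,g) via R1 from flow(f,h), blue(h,g)
round 2: derive flow(f,j) via R1 from flow(f,c), blue(c,j)
round 2: derive flow(g,g) via R1 from flow(g,d), blue(d,g)
round 2: derive flow(g,j) via R1 from flow(g,d), blue(d,j)
round 2: derive flow(h,a) via R1 from flow(h,i), blue(i,a)
round 2: derive flow(h,e) via R1 from flow(h,i), blue(i,e)
round 2: derive flow(j,j) via R1 from flow(j,c), blue(c,j)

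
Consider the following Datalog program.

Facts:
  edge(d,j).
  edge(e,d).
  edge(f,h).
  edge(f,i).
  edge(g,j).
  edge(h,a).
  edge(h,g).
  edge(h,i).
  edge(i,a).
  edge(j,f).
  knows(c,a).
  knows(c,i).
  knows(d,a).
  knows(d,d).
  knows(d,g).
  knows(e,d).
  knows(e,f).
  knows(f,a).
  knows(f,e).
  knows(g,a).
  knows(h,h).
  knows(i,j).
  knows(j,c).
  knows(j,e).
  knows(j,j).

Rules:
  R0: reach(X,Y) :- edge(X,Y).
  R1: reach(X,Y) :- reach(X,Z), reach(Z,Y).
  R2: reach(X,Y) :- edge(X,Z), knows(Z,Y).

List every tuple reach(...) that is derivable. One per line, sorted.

reach(d,a)
reach(d,c)
reach(d,d)
reach(d,e)
reach(d,f)
reach(d,g)
reach(d,h)
reach(d,i)
reach(d,j)
reach(e,a)
reach(e,c)
reach(e,d)
reach(e,e)
reach(e,f)
reach(e,g)
reach(e,h)
reach(e,i)
reach(e,j)
reach(f,a)
reach(f,c)
reach(f,d)
reach(f,e)
reach(f,f)
reach(f,g)
reach(f,h)
reach(f,i)
reach(f,j)
reach(g,a)
reach(g,c)
reach(g,d)
reach(g,e)
reach(g,f)
reach(g,g)
reach(g,h)
reach(g,i)
reach(g,j)
reach(h,a)
reach(h,c)
reach(h,d)
reach(h,e)
reach(h,f)
reach(h,g)
reach(h,h)
reach(h,i)
reach(h,j)
reach(i,a)
reach(j,a)
reach(j,c)
reach(j,d)
reach(j,e)
reach(j,f)
reach(j,g)
reach(j,h)
reach(j,i)
reach(j,j)

round 1: derive reach(d,j) via R0 from edge(d,j)
round 1: derive reach(e,d) via R0 from edge(e,d)
round 1: derive reach(f,h) via R0 from edge(f,h)
round 1: derive reach(f,i) via R0 from edge(f,i)
round 1: derive reach(g,j) via R0 from edge(g,j)
round 1: derive reach(h,a) via R0 from edge(h,a)
round 1: derive reach(h,g) via R0 from edge(h,g)
round 1: derive reach(h,i) via R0 from edge(h,i)
round 1: derive reach(i,a) via R0 from edge(i,a)
round 1: derive reach(j,f) via R0 from edge(j,f)
round 1: derive reach(d,c) via R2 from edge(d,j), knows(j,c)
round 1: derive reach(d,e) via R2 from edge(d,j), knows(j,e)
round 1: derive reach(e,a) via R2 from edge(e,d), knows(d,a)
round 1: derive reach(e,g) via R2 from edge(e,d), knows(d,g)
round 1: derive reach(f,j) via R2 from edge(f,i), knows(i,j)
round 1: derive reach(g,c) via R2 from edge(g,j), knows(j,c)
round 1: derive reach(g,e) via R2 from edge(g,j), knows(j,e)
round 1: derive reach(h,j) via R2 from edge(h,i), knows(i,j)
round 1: derive reach(j,a) via R2 from edge(j,f), knows(f,a)
round 1: derive reach(j,e) via R2 from edge(j,f), knows(f,e)
round 2: derive reach(d,a) via R1 from reach(d,e), reach(e,a)
round 2: derive reach(d,d) via R1 from reach(d,e), reach(e,d)
round 2: derive reach(d,f) via R1 from reach(d,j), reach(j,f)
round 2: derive reach(d,g) via R1 from reach(d,e), reach(e,g)
round 2: derive reach(e,c) via R1 from reach(e,d), reach(d,c)
round 2: derive reach(e,e) via R1 from reach(e,d), reach(d,e)
round 2: derive reach(e,j) via R1 from reach(e,d), reach(d,j)
round 2: derive reach(f,a) via R1 from reach(f,h), reach(h,a)
round 2: derive reach(f,e) via R1 from reach(f,j), reach(j,e)
round 2: derive reach(f,f) via R1 from reach(f,j), reach(j,f)
round 2: derive reach(f,g) via R1 from reach(f,h), reach(h,g)
round 2: derive reach(g,a) via R1 from reach(g,e), reach(e,a)
round 2: derive reach(g,d) via R1 from reach(g,e), reach(e,d)
round 2: derive reach(g,f) via R1 from reach(g,j), reach(j,f)
round 2: derive reach(g,g) via R1 from reach(g,e), reach(e,g)
round 2: derive reach(h,c) via R1 from reach(h,g), reach(g,c)
round 2: derive reach(h,e) via R1 from reach(h,g), reach(g,e)
round 2: derive reach(h,f) via R1 from reach(h,j), reach(j,f)
round 2: derive reach(j,d) via R1 from reach(j,e), reach(e,d)
round 2: derive reach(j,g) via R1 from reach(j,e), reach(e,g)
round 2: derive reach(j,h) via R1 from reach(j,f), reach(f,h)
round 2: derive reach(j,i) via R1 from reach(j,f), reach(f,i)
round 2: derive reach(j,j) via R1 from reach(j,f), reach(f,j)
round 3: derive reach(d,h) via R1 from reach(d,f), reach(f,h)
round 3: derive reach(d,i) via R1 from reach(d,f), reach(f,i)
round 3: derive reach(e,f) via R1 from reach(e,d), reach(d,f)
round 3: derive reach(e,h) via R1 from reach(e,j), reach(j,h)
round 3: derive reach(e,i) via R1 from reach(e,j), reach(j,i)
round 3: derive reach(f,c) via R1 from reach(f,e), reach(e,c)
round 3: derive reach(f,d) via R1 from reach(f,e), reach(e,d)
round 3: derive reach(g,h) via R1 from reach(g,f), reach(f,h)
round 3: derive reach(g,i) via R1 from reach(g,f), reach(f,i)
round 3: derive reach(h,d) via R1 from reach(h,e), reach(e,d)
round 3: derive reach(h,h) via R1 from reach(h,f), reach(f,h)
round 3: derive reach(j,c) via R1 from reach(j,d), reach(d,c)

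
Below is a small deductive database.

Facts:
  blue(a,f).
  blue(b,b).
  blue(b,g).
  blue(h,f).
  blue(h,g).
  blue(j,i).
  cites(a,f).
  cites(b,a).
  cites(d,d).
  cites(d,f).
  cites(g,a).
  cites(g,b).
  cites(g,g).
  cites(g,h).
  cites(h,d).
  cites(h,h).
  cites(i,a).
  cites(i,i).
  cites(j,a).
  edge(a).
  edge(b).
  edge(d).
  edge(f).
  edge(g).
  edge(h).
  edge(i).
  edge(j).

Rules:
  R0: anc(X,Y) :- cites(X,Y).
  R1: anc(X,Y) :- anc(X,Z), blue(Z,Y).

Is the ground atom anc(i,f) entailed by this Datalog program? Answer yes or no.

yes

round 1: derive anc(a,f) via R0 from cites(a,f)
round 1: derive anc(b,a) via R0 from cites(b,a)
round 1: derive anc(d,d) via R0 from cites(d,d)
round 1: derive anc(d,f) via R0 from cites(d,f)
round 1: derive anc(g,a) via R0 from cites(g,a)
round 1: derive anc(g,b) via R0 from cites(g,b)
round 1: derive anc(g,g) via R0 from cites(g,g)
round 1: derive anc(g,h) via R0 from cites(g,h)
round 1: derive anc(h,d) via R0 from cites(h,d)
round 1: derive anc(h,h) via R0 from cites(h,h)
round 1: derive anc(i,a) via R0 from cites(i,a)
round 1: derive anc(i,i) via R0 from cites(i,i)
round 1: derive anc(j,a) via R0 from cites(j,a)
round 2: derive anc(b,f) via R1 from anc(b,a), blue(a,f)
round 2: derive anc(g,f) via R1 from anc(g,a), blue(a,f)
round 2: derive anc(h,f) via R1 from anc(h,h), blue(h,f)
round 2: derive anc(h,g) via R1 from anc(h,h), blue(h,g)
round 2: derive anc(i,f) via R1 from anc(i,a), blue(a,f)
round 2: derive anc(j,f) via R1 from anc(j,a), blue(a,f)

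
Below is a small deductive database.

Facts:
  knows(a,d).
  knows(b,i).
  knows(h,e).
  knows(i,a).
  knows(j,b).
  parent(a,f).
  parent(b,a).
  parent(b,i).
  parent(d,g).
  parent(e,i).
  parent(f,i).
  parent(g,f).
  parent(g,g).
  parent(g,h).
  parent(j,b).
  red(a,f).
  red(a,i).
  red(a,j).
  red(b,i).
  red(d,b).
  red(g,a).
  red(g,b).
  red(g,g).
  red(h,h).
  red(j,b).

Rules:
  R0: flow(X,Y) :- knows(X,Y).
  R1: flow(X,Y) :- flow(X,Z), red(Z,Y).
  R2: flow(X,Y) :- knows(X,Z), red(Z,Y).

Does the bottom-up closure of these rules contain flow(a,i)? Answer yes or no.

round 1: derive flow(a,d) via R0 from knows(a,d)
round 1: derive flow(b,i) via R0 from knows(b,i)
round 1: derive flow(h,e) via R0 from knows(h,e)
round 1: derive flow(i,a) via R0 from knows(i,a)
round 1: derive flow(j,b) via R0 from knows(j,b)
round 1: derive flow(a,b) via R2 from knows(a,d), red(d,b)
round 1: derive flow(i,f) via R2 from knows(i,a), red(a,f)
round 1: derive flow(i,i) via R2 from knows(i,a), red(a,i)
round 1: derive flow(i,j) via R2 from knows(i,a), red(a,j)
round 1: derive flow(j,i) via R2 from knows(j,b), red(b,i)
round 2: derive flow(a,i) via R1 from flow(a,b), red(b,i)
round 2: derive flow(i,b) via R1 from flow(i,j), red(j,b)

yes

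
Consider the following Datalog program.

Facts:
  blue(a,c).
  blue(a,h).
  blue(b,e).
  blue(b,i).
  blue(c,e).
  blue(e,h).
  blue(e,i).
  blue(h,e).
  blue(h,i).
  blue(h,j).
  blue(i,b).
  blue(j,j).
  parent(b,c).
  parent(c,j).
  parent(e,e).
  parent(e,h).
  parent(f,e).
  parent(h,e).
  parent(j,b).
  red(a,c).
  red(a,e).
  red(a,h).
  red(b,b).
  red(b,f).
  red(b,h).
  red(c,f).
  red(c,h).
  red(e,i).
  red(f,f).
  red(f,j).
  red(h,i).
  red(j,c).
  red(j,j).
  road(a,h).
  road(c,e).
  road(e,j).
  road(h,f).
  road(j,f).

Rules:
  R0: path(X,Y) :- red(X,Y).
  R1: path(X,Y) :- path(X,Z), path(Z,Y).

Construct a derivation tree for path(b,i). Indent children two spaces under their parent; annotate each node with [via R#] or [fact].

round 1: derive path(a,c) via R0 from red(a,c)
round 1: derive path(a,e) via R0 from red(a,e)
round 1: derive path(a,h) via R0 from red(a,h)
round 1: derive path(b,b) via R0 from red(b,b)
round 1: derive path(b,f) via R0 from red(b,f)
round 1: derive path(b,h) via R0 from red(b,h)
round 1: derive path(c,f) via R0 from red(c,f)
round 1: derive path(c,h) via R0 from red(c,h)
round 1: derive path(e,i) via R0 from red(e,i)
round 1: derive path(f,f) via R0 from red(f,f)
round 1: derive path(f,j) via R0 from red(f,j)
round 1: derive path(h,i) via R0 from red(h,i)
round 1: derive path(j,c) via R0 from red(j,c)
round 1: derive path(j,j) via R0 from red(j,j)
round 2: derive path(a,f) via R1 from path(a,c), path(c,f)
round 2: derive path(a,i) via R1 from path(a,e), path(e,i)
round 2: derive path(b,i) via R1 from path(b,h), path(h,i)
round 2: derive path(b,j) via R1 from path(b,f), path(f,j)
round 2: derive path(c,i) via R1 from path(c,h), path(h,i)
round 2: derive path(c,j) via R1 from path(c,f), path(f,j)
round 2: derive path(f,c) via R1 from path(f,j), path(j,c)
round 2: derive path(j,f) via R1 from path(j,c), path(c,f)
round 2: derive path(j,h) via R1 from path(j,c), path(c,h)
round 3: derive path(a,j) via R1 from path(a,c), path(c,j)
round 3: derive path(b,c) via R1 from path(b,f), path(f,c)
round 3: derive path(c,c) via R1 from path(c,f), path(f,c)
round 3: derive path(f,h) via R1 from path(f,c), path(c,h)
round 3: derive path(f,i) via R1 from path(f,c), path(c,i)
round 3: derive path(j,i) via R1 from path(j,c), path(c,i)

path(b,i)  [via R1]
  path(b,h)  [via R0]
    red(b,h)  [fact]
  path(h,i)  [via R0]
    red(h,i)  [fact]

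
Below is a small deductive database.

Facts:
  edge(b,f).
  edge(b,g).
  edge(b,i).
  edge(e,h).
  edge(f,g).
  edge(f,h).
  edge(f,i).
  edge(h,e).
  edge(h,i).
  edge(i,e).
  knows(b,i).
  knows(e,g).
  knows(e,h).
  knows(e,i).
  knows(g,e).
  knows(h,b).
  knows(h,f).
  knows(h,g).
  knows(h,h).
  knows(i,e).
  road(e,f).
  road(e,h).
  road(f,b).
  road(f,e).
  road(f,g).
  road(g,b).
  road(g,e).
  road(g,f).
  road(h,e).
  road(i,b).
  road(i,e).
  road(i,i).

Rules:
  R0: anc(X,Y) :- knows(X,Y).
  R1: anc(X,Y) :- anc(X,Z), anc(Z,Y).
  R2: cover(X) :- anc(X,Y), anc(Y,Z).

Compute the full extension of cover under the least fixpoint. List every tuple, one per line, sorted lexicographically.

round 1: derive anc(b,i) via R0 from knows(b,i)
round 1: derive anc(e,g) via R0 from knows(e,g)
round 1: derive anc(e,h) via R0 from knows(e,h)
round 1: derive anc(e,i) via R0 from knows(e,i)
round 1: derive anc(g,e) via R0 from knows(g,e)
round 1: derive anc(h,b) via R0 from knows(h,b)
round 1: derive anc(h,f) via R0 from knows(h,f)
round 1: derive anc(h,g) via R0 from knows(h,g)
round 1: derive anc(h,h) via R0 from knows(h,h)
round 1: derive anc(i,e) via R0 from knows(i,e)
round 2: derive anc(b,e) via R1 from anc(b,i), anc(i,e)
round 2: derive anc(e,b) via R1 from anc(e,h), anc(h,b)
round 2: derive anc(e,e) via R1 from anc(e,g), anc(g,e)
round 2: derive anc(e,f) via R1 from anc(e,h), anc(h,f)
round 2: derive anc(g,g) via R1 from anc(g,e), anc(e,g)
round 2: derive anc(g,h) via R1 from anc(g,e), anc(e,h)
round 2: derive anc(g,i) via R1 from anc(g,e), anc(e,i)
round 2: derive anc(h,e) via R1 from anc(h,g), anc(g,e)
round 2: derive anc(h,i) via R1 from anc(h,b), anc(b,i)
round 2: derive anc(i,g) via R1 from anc(i,e), anc(e,g)
round 2: derive anc(i,h) via R1 from anc(i,e), anc(e,h)
round 2: derive anc(i,i) via R1 from anc(i,e), anc(e,i)
round 2: derive cover(b) via R2 from anc(b,i), anc(i,e)
round 2: derive cover(e) via R2 from anc(e,g), anc(g,e)
round 2: derive cover(g) via R2 from anc(g,e), anc(e,g)
round 2: derive cover(h) via R2 from anc(h,b), anc(b,i)
round 2: derive cover(i) via R2 from anc(i,e), anc(e,g)
round 3: derive anc(b,b) via R1 from anc(b,e), anc(e,b)
round 3: derive anc(b,f) via R1 from anc(b,e), anc(e,f)
round 3: derive anc(b,g) via R1 from anc(b,e), anc(e,g)
round 3: derive anc(b,h) via R1 from anc(b,e), anc(e,h)
round 3: derive anc(g,b) via R1 from anc(g,e), anc(e,b)
round 3: derive anc(g,f) via R1 from anc(g,e), anc(e,f)
round 3: derive anc(i,b) via R1 from anc(i,e), anc(e,b)
round 3: derive anc(i,f) via R1 from anc(i,e), anc(e,f)

cover(b)
cover(e)
cover(g)
cover(h)
cover(i)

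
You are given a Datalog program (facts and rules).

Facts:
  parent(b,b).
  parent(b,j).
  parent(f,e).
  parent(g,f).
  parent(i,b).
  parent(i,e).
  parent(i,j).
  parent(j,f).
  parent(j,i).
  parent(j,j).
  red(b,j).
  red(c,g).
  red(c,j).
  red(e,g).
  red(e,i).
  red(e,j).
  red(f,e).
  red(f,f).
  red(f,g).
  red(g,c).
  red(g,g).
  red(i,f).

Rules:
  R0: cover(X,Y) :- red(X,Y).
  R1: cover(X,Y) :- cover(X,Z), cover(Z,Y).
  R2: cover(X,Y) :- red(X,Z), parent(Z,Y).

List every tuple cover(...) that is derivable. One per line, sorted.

cover(b,b)
cover(b,c)
cover(b,e)
cover(b,f)
cover(b,g)
cover(b,i)
cover(b,j)
cover(c,b)
cover(c,c)
cover(c,e)
cover(c,f)
cover(c,g)
cover(c,i)
cover(c,j)
cover(e,b)
cover(e,c)
cover(e,e)
cover(e,f)
cover(e,g)
cover(e,i)
cover(e,j)
cover(f,b)
cover(f,c)
cover(f,e)
cover(f,f)
cover(f,g)
cover(f,i)
cover(f,j)
cover(g,b)
cover(g,c)
cover(g,e)
cover(g,f)
cover(g,g)
cover(g,i)
cover(g,j)
cover(i,b)
cover(i,c)
cover(i,e)
cover(i,f)
cover(i,g)
cover(i,i)
cover(i,j)

round 1: derive cover(b,j) via R0 from red(b,j)
round 1: derive cover(c,g) via R0 from red(c,g)
round 1: derive cover(c,j) via R0 from red(c,j)
round 1: derive cover(e,g) via R0 from red(e,g)
round 1: derive cover(e,i) via R0 from red(e,i)
round 1: derive cover(e,j) via R0 from red(e,j)
round 1: derive cover(f,e) via R0 from red(f,e)
round 1: derive cover(f,f) via R0 from red(f,f)
round 1: derive cover(f,g) via R0 from red(f,g)
round 1: derive cover(g,c) via R0 from red(g,c)
round 1: derive cover(g,g) via R0 from red(g,g)
round 1: derive cover(i,f) via R0 from red(i,f)
round 1: derive cover(b,f) via R2 from red(b,j), parent(j,f)
round 1: derive cover(b,i) via R2 from red(b,j), parent(j,i)
round 1: derive cover(c,f) via R2 from red(c,g), parent(g,f)
round 1: derive cover(c,i) via R2 from red(c,j), parent(j,i)
round 1: derive cover(e,b) via R2 from red(e,i), parent(i,b)
round 1: derive cover(e,e) via R2 from red(e,i), parent(i,e)
round 1: derive cover(e,f) via R2 from red(e,g), parent(g,f)
round 1: derive cover(g,f) via R2 from red(g,g), parent(g,f)
round 1: derive cover(i,e) via R2 from red(i,f), parent(f,e)
round 2: derive cover(b,e) via R1 from cover(b,f), cover(f,e)
round 2: derive cover(b,g) via R1 from cover(b,f), cover(f,g)
round 2: derive cover(c,c) via R1 from cover(c,g), cover(g,c)
round 2: derive cover(c,e) via R1 from cover(c,f), cover(f,e)
round 2: derive cover(e,c) via R1 from cover(e,g), cover(g,c)
round 2: derive cover(f,b) via R1 from cover(f,e), cover(e,b)
round 2: derive cover(f,c) via R1 from cover(f,g), cover(g,c)
round 2: derive cover(f,i) via R1 from cover(f,e), cover(e,i)
round 2: derive cover(f,j) via R1 from cover(f,e), cover(e,j)
round 2: derive cover(g,e) via R1 from cover(g,f), cover(f,e)
round 2: derive cover(g,i) via R1 from cover(g,c), cover(c,i)
round 2: derive cover(g,j) via R1 from cover(g,c), cover(c,j)
round 2: derive cover(i,b) via R1 from cover(i,e), cover(e,b)
round 2: derive cover(i,g) via R1 from cover(i,e), cover(e,g)
round 2: derive cover(i,i) via R1 from cover(i,e), cover(e,i)
round 2: derive cover(i,j) via R1 from cover(i,e), cover(e,j)
round 3: derive cover(b,b) via R1 from cover(b,e), cover(e,b)
round 3: derive cover(b,c) via R1 from cover(b,e), cover(e,c)
round 3: derive cover(c,b) via R1 from cover(c,e), cover(e,b)
round 3: derive cover(g,b) via R1 from cover(g,e), cover(e,b)
round 3: derive cover(i,c) via R1 from cover(i,e), cover(e,c)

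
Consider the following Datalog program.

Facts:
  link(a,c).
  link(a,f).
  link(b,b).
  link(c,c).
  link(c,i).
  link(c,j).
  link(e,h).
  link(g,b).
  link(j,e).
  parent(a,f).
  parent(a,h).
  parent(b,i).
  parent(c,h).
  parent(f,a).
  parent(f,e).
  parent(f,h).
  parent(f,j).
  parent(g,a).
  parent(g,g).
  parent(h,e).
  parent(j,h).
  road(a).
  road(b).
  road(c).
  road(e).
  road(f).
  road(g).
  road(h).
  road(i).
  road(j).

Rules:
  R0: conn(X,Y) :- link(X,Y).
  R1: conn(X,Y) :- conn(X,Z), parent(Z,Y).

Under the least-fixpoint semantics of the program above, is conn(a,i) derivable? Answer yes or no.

no

round 1: derive conn(a,c) via R0 from link(a,c)
round 1: derive conn(a,f) via R0 from link(a,f)
round 1: derive conn(b,b) via R0 from link(b,b)
round 1: derive conn(c,c) via R0 from link(c,c)
round 1: derive conn(c,i) via R0 from link(c,i)
round 1: derive conn(c,j) via R0 from link(c,j)
round 1: derive conn(e,h) via R0 from link(e,h)
round 1: derive conn(g,b) via R0 from link(g,b)
round 1: derive conn(j,e) via R0 from link(j,e)
round 2: derive conn(a,a) via R1 from conn(a,f), parent(f,a)
round 2: derive conn(a,e) via R1 from conn(a,f), parent(f,e)
round 2: derive conn(a,h) via R1 from conn(a,c), parent(c,h)
round 2: derive conn(a,j) via R1 from conn(a,f), parent(f,j)
round 2: derive conn(b,i) via R1 from conn(b,b), parent(b,i)
round 2: derive conn(c,h) via R1 from conn(c,c), parent(c,h)
round 2: derive conn(e,e) via R1 from conn(e,h), parent(h,e)
round 2: derive conn(g,i) via R1 from conn(g,b), parent(b,i)
round 3: derive conn(c,e) via R1 from conn(c,h), parent(h,e)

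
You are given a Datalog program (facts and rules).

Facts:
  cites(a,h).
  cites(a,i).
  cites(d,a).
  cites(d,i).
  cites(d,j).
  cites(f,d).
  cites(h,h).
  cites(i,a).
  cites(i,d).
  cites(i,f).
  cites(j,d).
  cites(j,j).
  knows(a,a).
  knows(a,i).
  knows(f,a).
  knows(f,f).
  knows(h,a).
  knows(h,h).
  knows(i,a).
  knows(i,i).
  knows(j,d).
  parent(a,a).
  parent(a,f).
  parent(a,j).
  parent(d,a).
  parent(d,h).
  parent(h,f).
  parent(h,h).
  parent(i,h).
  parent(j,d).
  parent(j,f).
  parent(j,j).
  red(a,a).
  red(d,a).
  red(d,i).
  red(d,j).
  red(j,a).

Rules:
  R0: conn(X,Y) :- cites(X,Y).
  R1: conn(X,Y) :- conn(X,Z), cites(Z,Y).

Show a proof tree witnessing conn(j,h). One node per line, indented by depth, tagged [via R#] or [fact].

conn(j,h)  [via R1]
  conn(j,a)  [via R1]
    conn(j,d)  [via R0]
      cites(j,d)  [fact]
    cites(d,a)  [fact]
  cites(a,h)  [fact]

round 1: derive conn(a,h) via R0 from cites(a,h)
round 1: derive conn(a,i) via R0 from cites(a,i)
round 1: derive conn(d,a) via R0 from cites(d,a)
round 1: derive conn(d,i) via R0 from cites(d,i)
round 1: derive conn(d,j) via R0 from cites(d,j)
round 1: derive conn(f,d) via R0 from cites(f,d)
round 1: derive conn(h,h) via R0 from cites(h,h)
round 1: derive conn(i,a) via R0 from cites(i,a)
round 1: derive conn(i,d) via R0 from cites(i,d)
round 1: derive conn(i,f) via R0 from cites(i,f)
round 1: derive conn(j,d) via R0 from cites(j,d)
round 1: derive conn(j,j) via R0 from cites(j,j)
round 2: derive conn(a,a) via R1 from conn(a,i), cites(i,a)
round 2: derive conn(a,d) via R1 from conn(a,i), cites(i,d)
round 2: derive conn(a,f) via R1 from conn(a,i), cites(i,f)
round 2: derive conn(d,d) via R1 from conn(d,i), cites(i,d)
round 2: derive conn(d,f) via R1 from conn(d,i), cites(i,f)
round 2: derive conn(d,h) via R1 from conn(d,a), cites(a,h)
round 2: derive conn(f,a) via R1 from conn(f,d), cites(d,a)
round 2: derive conn(f,i) via R1 from conn(f,d), cites(d,i)
round 2: derive conn(f,j) via R1 from conn(f,d), cites(d,j)
round 2: derive conn(i,h) via R1 from conn(i,a), cites(a,h)
round 2: derive conn(i,i) via R1 from conn(i,a), cites(a,i)
round 2: derive conn(i,j) via R1 from conn(i,d), cites(d,j)
round 2: derive conn(j,a) via R1 from conn(j,d), cites(d,a)
round 2: derive conn(j,i) via R1 from conn(j,d), cites(d,i)
round 3: derive conn(a,j) via R1 from conn(a,d), cites(d,j)
round 3: derive conn(f,f) via R1 from conn(f,i), cites(i,f)
round 3: derive conn(f,h) via R1 from conn(f,a), cites(a,h)
round 3: derive conn(j,f) via R1 from conn(j,i), cites(i,f)
round 3: derive conn(j,h) via R1 from conn(j,a), cites(a,h)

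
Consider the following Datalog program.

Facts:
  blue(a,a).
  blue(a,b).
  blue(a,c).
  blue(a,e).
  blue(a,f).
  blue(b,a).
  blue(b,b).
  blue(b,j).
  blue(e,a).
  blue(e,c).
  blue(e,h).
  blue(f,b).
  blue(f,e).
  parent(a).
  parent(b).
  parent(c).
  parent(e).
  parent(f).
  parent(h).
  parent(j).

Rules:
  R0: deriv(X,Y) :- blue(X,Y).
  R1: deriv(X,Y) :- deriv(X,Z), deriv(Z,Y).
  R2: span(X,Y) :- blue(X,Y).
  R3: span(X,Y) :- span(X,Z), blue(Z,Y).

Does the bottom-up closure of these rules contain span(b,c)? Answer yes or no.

round 1: derive span(a,a) via R2 from blue(a,a)
round 1: derive span(a,b) via R2 from blue(a,b)
round 1: derive span(a,c) via R2 from blue(a,c)
round 1: derive span(a,e) via R2 from blue(a,e)
round 1: derive span(a,f) via R2 from blue(a,f)
round 1: derive span(b,a) via R2 from blue(b,a)
round 1: derive span(b,b) via R2 from blue(b,b)
round 1: derive span(b,j) via R2 from blue(b,j)
round 1: derive span(e,a) via R2 from blue(e,a)
round 1: derive span(e,c) via R2 from blue(e,c)
round 1: derive span(e,h) via R2 from blue(e,h)
round 1: derive span(f,b) via R2 from blue(f,b)
round 1: derive span(f,e) via R2 from blue(f,e)
round 2: derive span(a,h) via R3 from span(a,e), blue(e,h)
round 2: derive span(a,j) via R3 from span(a,b), blue(b,j)
round 2: derive span(b,c) via R3 from span(b,a), blue(a,c)
round 2: derive span(b,e) via R3 from span(b,a), blue(a,e)
round 2: derive span(b,f) via R3 from span(b,a), blue(a,f)
round 2: derive span(e,b) via R3 from span(e,a), blue(a,b)
round 2: derive span(e,e) via R3 from span(e,a), blue(a,e)
round 2: derive span(e,f) via R3 from span(e,a), blue(a,f)
round 2: derive span(f,a) via R3 from span(f,b), blue(b,a)
round 2: derive span(f,c) via R3 from span(f,e), blue(e,c)
round 2: derive span(f,h) via R3 from span(f,e), blue(e,h)
round 2: derive span(f,j) via R3 from span(f,b), blue(b,j)
round 3: derive span(b,h) via R3 from span(b,e), blue(e,h)
round 3: derive span(e,j) via R3 from span(e,b), blue(b,j)
round 3: derive span(f,f) via R3 from span(f,a), blue(a,f)

yes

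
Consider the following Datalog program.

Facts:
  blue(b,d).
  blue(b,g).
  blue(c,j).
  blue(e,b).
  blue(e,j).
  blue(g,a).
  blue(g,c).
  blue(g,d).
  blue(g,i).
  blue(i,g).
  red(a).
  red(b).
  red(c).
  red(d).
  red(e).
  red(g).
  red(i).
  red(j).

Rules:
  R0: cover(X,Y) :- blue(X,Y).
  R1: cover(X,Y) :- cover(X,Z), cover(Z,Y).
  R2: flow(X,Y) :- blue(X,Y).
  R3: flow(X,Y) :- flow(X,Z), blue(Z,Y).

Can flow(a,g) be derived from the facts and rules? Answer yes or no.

round 1: derive flow(b,d) via R2 from blue(b,d)
round 1: derive flow(b,g) via R2 from blue(b,g)
round 1: derive flow(c,j) via R2 from blue(c,j)
round 1: derive flow(e,b) via R2 from blue(e,b)
round 1: derive flow(e,j) via R2 from blue(e,j)
round 1: derive flow(g,a) via R2 from blue(g,a)
round 1: derive flow(g,c) via R2 from blue(g,c)
round 1: derive flow(g,d) via R2 from blue(g,d)
round 1: derive flow(g,i) via R2 from blue(g,i)
round 1: derive flow(i,g) via R2 from blue(i,g)
round 2: derive flow(b,a) via R3 from flow(b,g), blue(g,a)
round 2: derive flow(b,c) via R3 from flow(b,g), blue(g,c)
round 2: derive flow(b,i) via R3 from flow(b,g), blue(g,i)
round 2: derive flow(e,d) via R3 from flow(e,b), blue(b,d)
round 2: derive flow(e,g) via R3 from flow(e,b), blue(b,g)
round 2: derive flow(g,g) via R3 from flow(g,i), blue(i,g)
round 2: derive flow(g,j) via R3 from flow(g,c), blue(c,j)
round 2: derive flow(i,a) via R3 from flow(i,g), blue(g,a)
round 2: derive flow(i,c) via R3 from flow(i,g), blue(g,c)
round 2: derive flow(i,d) via R3 from flow(i,g), blue(g,d)
round 2: derive flow(i,i) via R3 from flow(i,g), blue(g,i)
round 3: derive flow(b,j) via R3 from flow(b,c), blue(c,j)
round 3: derive flow(e,a) via R3 from flow(e,g), blue(g,a)
round 3: derive flow(e,c) via R3 from flow(e,g), blue(g,c)
round 3: derive flow(e,i) via R3 from flow(e,g), blue(g,i)
round 3: derive flow(i,j) via R3 from flow(i,c), blue(c,j)

no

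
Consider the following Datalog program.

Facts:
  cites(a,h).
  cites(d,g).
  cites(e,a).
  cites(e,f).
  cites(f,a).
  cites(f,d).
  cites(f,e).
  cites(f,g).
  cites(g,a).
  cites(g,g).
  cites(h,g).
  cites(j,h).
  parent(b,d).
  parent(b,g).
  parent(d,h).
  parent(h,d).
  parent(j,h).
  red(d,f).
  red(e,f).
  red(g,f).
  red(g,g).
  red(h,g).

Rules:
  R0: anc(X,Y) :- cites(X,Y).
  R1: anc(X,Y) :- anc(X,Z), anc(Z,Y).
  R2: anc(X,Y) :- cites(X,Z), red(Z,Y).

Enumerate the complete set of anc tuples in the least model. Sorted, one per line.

anc(a,a)
anc(a,d)
anc(a,e)
anc(a,f)
anc(a,g)
anc(a,h)
anc(d,a)
anc(d,d)
anc(d,e)
anc(d,f)
anc(d,g)
anc(d,h)
anc(e,a)
anc(e,d)
anc(e,e)
anc(e,f)
anc(e,g)
anc(e,h)
anc(f,a)
anc(f,d)
anc(f,e)
anc(f,f)
anc(f,g)
anc(f,h)
anc(g,a)
anc(g,d)
anc(g,e)
anc(g,f)
anc(g,g)
anc(g,h)
anc(h,a)
anc(h,d)
anc(h,e)
anc(h,f)
anc(h,g)
anc(h,h)
anc(j,a)
anc(j,d)
anc(j,e)
anc(j,f)
anc(j,g)
anc(j,h)

round 1: derive anc(a,h) via R0 from cites(a,h)
round 1: derive anc(d,g) via R0 from cites(d,g)
round 1: derive anc(e,a) via R0 from cites(e,a)
round 1: derive anc(e,f) via R0 from cites(e,f)
round 1: derive anc(f,a) via R0 from cites(f,a)
round 1: derive anc(f,d) via R0 from cites(f,d)
round 1: derive anc(f,e) via R0 from cites(f,e)
round 1: derive anc(f,g) via R0 from cites(f,g)
round 1: derive anc(g,a) via R0 from cites(g,a)
round 1: derive anc(g,g) via R0 from cites(g,g)
round 1: derive anc(h,g) via R0 from cites(h,g)
round 1: derive anc(j,h) via R0 from cites(j,h)
round 1: derive anc(a,g) via R2 from cites(a,h), red(h,g)
round 1: derive anc(d,f) via R2 from cites(d,g), red(g,f)
round 1: derive anc(f,f) via R2 from cites(f,d), red(d,f)
round 1: derive anc(g,f) via R2 from cites(g,g), red(g,f)
round 1: derive anc(h,f) via R2 from cites(h,g), red(g,f)
round 1: derive anc(j,g) via R2 from cites(j,h), red(h,g)
round 2: derive anc(a,a) via R1 from anc(a,g), anc(g,a)
round 2: derive anc(a,f) via R1 from anc(a,g), anc(g,f)
round 2: derive anc(d,a) via R1 from anc(d,f), anc(f,a)
round 2: derive anc(d,d) via R1 from anc(d,f), anc(f,d)
round 2: derive anc(d,e) via R1 from anc(d,f), anc(f,e)
round 2: derive anc(e,d) via R1 from anc(e,f), anc(f,d)
round 2: derive anc(e,e) via R1 from anc(e,f), anc(f,e)
round 2: derive anc(e,g) via R1 from anc(e,a), anc(a,g)
round 2: derive anc(e,h) via R1 from anc(e,a), anc(a,h)
round 2: derive anc(f,h) via R1 from anc(f,a), anc(a,h)
round 2: derive anc(g,d) via R1 from anc(g,f), anc(f,d)
round 2: derive anc(g,e) via R1 from anc(g,f), anc(f,e)
round 2: derive anc(g,h) via R1 from anc(g,a), anc(a,h)
round 2: derive anc(h,a) via R1 from anc(h,f), anc(f,a)
round 2: derive anc(h,d) via R1 from anc(h,f), anc(f,d)
round 2: derive anc(h,e) via R1 from anc(h,f), anc(f,e)
round 2: derive anc(j,a) via R1 from anc(j,g), anc(g,a)
round 2: derive anc(j,f) via R1 from anc(j,g), anc(g,f)
round 3: derive anc(a,d) via R1 from anc(a,f), anc(f,d)
round 3: derive anc(a,e) via R1 from anc(a,f), anc(f,e)
round 3: derive anc(d,h) via R1 from anc(d,a), anc(a,h)
round 3: derive anc(h,h) via R1 from anc(h,a), anc(a,h)
round 3: derive anc(j,d) via R1 from anc(j,f), anc(f,d)
round 3: derive anc(j,e) via R1 from anc(j,f), anc(f,e)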